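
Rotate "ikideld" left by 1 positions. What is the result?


Input: "ikideld", rotate left by 1
First 1 characters: "i"
Remaining characters: "kideld"
Concatenate remaining + first: "kideld" + "i" = "kideldi"

kideldi


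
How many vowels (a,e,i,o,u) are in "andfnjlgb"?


Input: andfnjlgb
Checking each character:
  'a' at position 0: vowel (running total: 1)
  'n' at position 1: consonant
  'd' at position 2: consonant
  'f' at position 3: consonant
  'n' at position 4: consonant
  'j' at position 5: consonant
  'l' at position 6: consonant
  'g' at position 7: consonant
  'b' at position 8: consonant
Total vowels: 1

1


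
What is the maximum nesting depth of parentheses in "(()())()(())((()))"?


Input: "(()())()(())((()))"
Tracking depth:
  Position 0 '(': depth becomes 1
  Position 1 '(': depth becomes 2
  Position 2 ')': depth becomes 1
  Position 3 '(': depth becomes 2
  Position 4 ')': depth becomes 1
  Position 5 ')': depth becomes 0
  Position 6 '(': depth becomes 1
  Position 7 ')': depth becomes 0
  Position 8 '(': depth becomes 1
  Position 9 '(': depth becomes 2
  Position 10 ')': depth becomes 1
  Position 11 ')': depth becomes 0
  Position 12 '(': depth becomes 1
  Position 13 '(': depth becomes 2
  Position 14 '(': depth becomes 3
  Position 15 ')': depth becomes 2
  Position 16 ')': depth becomes 1
  Position 17 ')': depth becomes 0
Maximum depth reached: 3

3


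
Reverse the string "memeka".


Input: memeka
Reading characters right to left:
  Position 5: 'a'
  Position 4: 'k'
  Position 3: 'e'
  Position 2: 'm'
  Position 1: 'e'
  Position 0: 'm'
Reversed: akemem

akemem


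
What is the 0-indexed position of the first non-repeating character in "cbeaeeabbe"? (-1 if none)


Input: cbeaeeabbe
Character frequencies:
  'a': 2
  'b': 3
  'c': 1
  'e': 4
Scanning left to right for freq == 1:
  Position 0 ('c'): unique! => answer = 0

0


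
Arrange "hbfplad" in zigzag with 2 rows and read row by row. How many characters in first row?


Zigzag "hbfplad" into 2 rows:
Placing characters:
  'h' => row 0
  'b' => row 1
  'f' => row 0
  'p' => row 1
  'l' => row 0
  'a' => row 1
  'd' => row 0
Rows:
  Row 0: "hfld"
  Row 1: "bpa"
First row length: 4

4


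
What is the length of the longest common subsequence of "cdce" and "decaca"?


LCS of "cdce" and "decaca"
DP table:
           d    e    c    a    c    a
      0    0    0    0    0    0    0
  c   0    0    0    1    1    1    1
  d   0    1    1    1    1    1    1
  c   0    1    1    2    2    2    2
  e   0    1    2    2    2    2    2
LCS length = dp[4][6] = 2

2


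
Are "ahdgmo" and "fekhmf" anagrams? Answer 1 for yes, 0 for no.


Strings: "ahdgmo", "fekhmf"
Sorted first:  adghmo
Sorted second: effhkm
Differ at position 0: 'a' vs 'e' => not anagrams

0


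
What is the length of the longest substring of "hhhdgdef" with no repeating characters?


Input: "hhhdgdef"
Sliding window (track last position of each char):
  Position 0 ('h'): window [0,0] length 1 -- new best
  Position 1 ('h'): repeat (last at 0), move window start to 1
  Position 1 ('h'): window [1,1] length 1
  Position 2 ('h'): repeat (last at 1), move window start to 2
  Position 2 ('h'): window [2,2] length 1
  Position 3 ('d'): window [2,3] length 2 -- new best
  Position 4 ('g'): window [2,4] length 3 -- new best
  Position 5 ('d'): repeat (last at 3), move window start to 4
  Position 5 ('d'): window [4,5] length 2
  Position 6 ('e'): window [4,6] length 3
  Position 7 ('f'): window [4,7] length 4 -- new best
Longest substring with no repeats: "gdef" with length 4

4


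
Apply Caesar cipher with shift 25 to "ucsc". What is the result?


Caesar cipher: shift "ucsc" by 25
  'u' (pos 20) + 25 = pos 19 = 't'
  'c' (pos 2) + 25 = pos 1 = 'b'
  's' (pos 18) + 25 = pos 17 = 'r'
  'c' (pos 2) + 25 = pos 1 = 'b'
Result: tbrb

tbrb


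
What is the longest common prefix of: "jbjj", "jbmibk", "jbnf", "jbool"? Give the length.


Words: jbjj, jbmibk, jbnf, jbool
  Position 0: all 'j' => match
  Position 1: all 'b' => match
  Position 2: ('j', 'm', 'n', 'o') => mismatch, stop
LCP = "jb" (length 2)

2


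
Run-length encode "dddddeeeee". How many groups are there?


Input: dddddeeeee
Scanning for consecutive runs:
  Group 1: 'd' x 5 (positions 0-4)
  Group 2: 'e' x 5 (positions 5-9)
Total groups: 2

2


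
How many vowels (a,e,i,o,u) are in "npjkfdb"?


Input: npjkfdb
Checking each character:
  'n' at position 0: consonant
  'p' at position 1: consonant
  'j' at position 2: consonant
  'k' at position 3: consonant
  'f' at position 4: consonant
  'd' at position 5: consonant
  'b' at position 6: consonant
Total vowels: 0

0


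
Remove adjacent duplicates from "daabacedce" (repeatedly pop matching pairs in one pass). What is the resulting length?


Input: daabacedce
Stack-based adjacent duplicate removal:
  Read 'd': push. Stack: d
  Read 'a': push. Stack: da
  Read 'a': matches stack top 'a' => pop. Stack: d
  Read 'b': push. Stack: db
  Read 'a': push. Stack: dba
  Read 'c': push. Stack: dbac
  Read 'e': push. Stack: dbace
  Read 'd': push. Stack: dbaced
  Read 'c': push. Stack: dbacedc
  Read 'e': push. Stack: dbacedce
Final stack: "dbacedce" (length 8)

8


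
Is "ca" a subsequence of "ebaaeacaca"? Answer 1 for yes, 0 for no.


Check if "ca" is a subsequence of "ebaaeacaca"
Greedy scan:
  Position 0 ('e'): no match needed
  Position 1 ('b'): no match needed
  Position 2 ('a'): no match needed
  Position 3 ('a'): no match needed
  Position 4 ('e'): no match needed
  Position 5 ('a'): no match needed
  Position 6 ('c'): matches sub[0] = 'c'
  Position 7 ('a'): matches sub[1] = 'a'
  Position 8 ('c'): no match needed
  Position 9 ('a'): no match needed
All 2 characters matched => is a subsequence

1


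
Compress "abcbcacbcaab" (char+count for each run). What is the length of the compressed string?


Input: abcbcacbcaab
Runs:
  'a' x 1 => "a1"
  'b' x 1 => "b1"
  'c' x 1 => "c1"
  'b' x 1 => "b1"
  'c' x 1 => "c1"
  'a' x 1 => "a1"
  'c' x 1 => "c1"
  'b' x 1 => "b1"
  'c' x 1 => "c1"
  'a' x 2 => "a2"
  'b' x 1 => "b1"
Compressed: "a1b1c1b1c1a1c1b1c1a2b1"
Compressed length: 22

22


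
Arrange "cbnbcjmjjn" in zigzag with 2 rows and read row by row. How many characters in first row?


Zigzag "cbnbcjmjjn" into 2 rows:
Placing characters:
  'c' => row 0
  'b' => row 1
  'n' => row 0
  'b' => row 1
  'c' => row 0
  'j' => row 1
  'm' => row 0
  'j' => row 1
  'j' => row 0
  'n' => row 1
Rows:
  Row 0: "cncmj"
  Row 1: "bbjjn"
First row length: 5

5


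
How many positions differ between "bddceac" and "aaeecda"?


Comparing "bddceac" and "aaeecda" position by position:
  Position 0: 'b' vs 'a' => DIFFER
  Position 1: 'd' vs 'a' => DIFFER
  Position 2: 'd' vs 'e' => DIFFER
  Position 3: 'c' vs 'e' => DIFFER
  Position 4: 'e' vs 'c' => DIFFER
  Position 5: 'a' vs 'd' => DIFFER
  Position 6: 'c' vs 'a' => DIFFER
Positions that differ: 7

7


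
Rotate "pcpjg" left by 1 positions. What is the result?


Input: "pcpjg", rotate left by 1
First 1 characters: "p"
Remaining characters: "cpjg"
Concatenate remaining + first: "cpjg" + "p" = "cpjgp"

cpjgp


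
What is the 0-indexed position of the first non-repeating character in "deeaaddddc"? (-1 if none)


Input: deeaaddddc
Character frequencies:
  'a': 2
  'c': 1
  'd': 5
  'e': 2
Scanning left to right for freq == 1:
  Position 0 ('d'): freq=5, skip
  Position 1 ('e'): freq=2, skip
  Position 2 ('e'): freq=2, skip
  Position 3 ('a'): freq=2, skip
  Position 4 ('a'): freq=2, skip
  Position 5 ('d'): freq=5, skip
  Position 6 ('d'): freq=5, skip
  Position 7 ('d'): freq=5, skip
  Position 8 ('d'): freq=5, skip
  Position 9 ('c'): unique! => answer = 9

9


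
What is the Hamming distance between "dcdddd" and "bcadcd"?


Comparing "dcdddd" and "bcadcd" position by position:
  Position 0: 'd' vs 'b' => differ
  Position 1: 'c' vs 'c' => same
  Position 2: 'd' vs 'a' => differ
  Position 3: 'd' vs 'd' => same
  Position 4: 'd' vs 'c' => differ
  Position 5: 'd' vs 'd' => same
Total differences (Hamming distance): 3

3


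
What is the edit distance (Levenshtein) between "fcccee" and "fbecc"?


Computing edit distance: "fcccee" -> "fbecc"
DP table:
           f    b    e    c    c
      0    1    2    3    4    5
  f   1    0    1    2    3    4
  c   2    1    1    2    2    3
  c   3    2    2    2    2    2
  c   4    3    3    3    2    2
  e   5    4    4    3    3    3
  e   6    5    5    4    4    4
Edit distance = dp[6][5] = 4

4


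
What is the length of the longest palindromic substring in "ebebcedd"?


Input: "ebebcedd"
Checking substrings for palindromes:
  [0:3] "ebe" (len 3) => palindrome
  [1:4] "beb" (len 3) => palindrome
  [6:8] "dd" (len 2) => palindrome
Longest palindromic substring: "ebe" with length 3

3


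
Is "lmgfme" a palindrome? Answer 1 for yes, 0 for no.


Input: lmgfme
Reversed: emfgml
  Compare pos 0 ('l') with pos 5 ('e'): MISMATCH
  Compare pos 1 ('m') with pos 4 ('m'): match
  Compare pos 2 ('g') with pos 3 ('f'): MISMATCH
Result: not a palindrome

0


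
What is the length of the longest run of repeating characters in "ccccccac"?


Input: "ccccccac"
Scanning for longest run:
  Position 1 ('c'): continues run of 'c', length=2
  Position 2 ('c'): continues run of 'c', length=3
  Position 3 ('c'): continues run of 'c', length=4
  Position 4 ('c'): continues run of 'c', length=5
  Position 5 ('c'): continues run of 'c', length=6
  Position 6 ('a'): new char, reset run to 1
  Position 7 ('c'): new char, reset run to 1
Longest run: 'c' with length 6

6


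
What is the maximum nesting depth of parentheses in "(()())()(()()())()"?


Input: "(()())()(()()())()"
Tracking depth:
  Position 0 '(': depth becomes 1
  Position 1 '(': depth becomes 2
  Position 2 ')': depth becomes 1
  Position 3 '(': depth becomes 2
  Position 4 ')': depth becomes 1
  Position 5 ')': depth becomes 0
  Position 6 '(': depth becomes 1
  Position 7 ')': depth becomes 0
  Position 8 '(': depth becomes 1
  Position 9 '(': depth becomes 2
  Position 10 ')': depth becomes 1
  Position 11 '(': depth becomes 2
  Position 12 ')': depth becomes 1
  Position 13 '(': depth becomes 2
  Position 14 ')': depth becomes 1
  Position 15 ')': depth becomes 0
  Position 16 '(': depth becomes 1
  Position 17 ')': depth becomes 0
Maximum depth reached: 2

2


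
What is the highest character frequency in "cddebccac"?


Input: cddebccac
Character counts:
  'a': 1
  'b': 1
  'c': 4
  'd': 2
  'e': 1
Maximum frequency: 4

4


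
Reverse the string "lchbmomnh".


Input: lchbmomnh
Reading characters right to left:
  Position 8: 'h'
  Position 7: 'n'
  Position 6: 'm'
  Position 5: 'o'
  Position 4: 'm'
  Position 3: 'b'
  Position 2: 'h'
  Position 1: 'c'
  Position 0: 'l'
Reversed: hnmombhcl

hnmombhcl


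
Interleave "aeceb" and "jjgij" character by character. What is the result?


Interleaving "aeceb" and "jjgij":
  Position 0: 'a' from first, 'j' from second => "aj"
  Position 1: 'e' from first, 'j' from second => "ej"
  Position 2: 'c' from first, 'g' from second => "cg"
  Position 3: 'e' from first, 'i' from second => "ei"
  Position 4: 'b' from first, 'j' from second => "bj"
Result: ajejcgeibj

ajejcgeibj


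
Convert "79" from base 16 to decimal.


Input: "79" in base 16
Positional expansion:
  Digit '7' (value 7) x 16^1 = 112
  Digit '9' (value 9) x 16^0 = 9
Sum = 121

121


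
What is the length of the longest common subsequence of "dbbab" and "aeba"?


LCS of "dbbab" and "aeba"
DP table:
           a    e    b    a
      0    0    0    0    0
  d   0    0    0    0    0
  b   0    0    0    1    1
  b   0    0    0    1    1
  a   0    1    1    1    2
  b   0    1    1    2    2
LCS length = dp[5][4] = 2

2


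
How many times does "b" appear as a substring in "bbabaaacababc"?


Searching for "b" in "bbabaaacababc"
Scanning each position:
  Position 0: "b" => MATCH
  Position 1: "b" => MATCH
  Position 2: "a" => no
  Position 3: "b" => MATCH
  Position 4: "a" => no
  Position 5: "a" => no
  Position 6: "a" => no
  Position 7: "c" => no
  Position 8: "a" => no
  Position 9: "b" => MATCH
  Position 10: "a" => no
  Position 11: "b" => MATCH
  Position 12: "c" => no
Total occurrences: 5

5


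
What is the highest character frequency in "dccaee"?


Input: dccaee
Character counts:
  'a': 1
  'c': 2
  'd': 1
  'e': 2
Maximum frequency: 2

2


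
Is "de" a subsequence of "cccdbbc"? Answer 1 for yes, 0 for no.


Check if "de" is a subsequence of "cccdbbc"
Greedy scan:
  Position 0 ('c'): no match needed
  Position 1 ('c'): no match needed
  Position 2 ('c'): no match needed
  Position 3 ('d'): matches sub[0] = 'd'
  Position 4 ('b'): no match needed
  Position 5 ('b'): no match needed
  Position 6 ('c'): no match needed
Only matched 1/2 characters => not a subsequence

0


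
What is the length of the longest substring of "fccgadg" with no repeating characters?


Input: "fccgadg"
Sliding window (track last position of each char):
  Position 0 ('f'): window [0,0] length 1 -- new best
  Position 1 ('c'): window [0,1] length 2 -- new best
  Position 2 ('c'): repeat (last at 1), move window start to 2
  Position 2 ('c'): window [2,2] length 1
  Position 3 ('g'): window [2,3] length 2
  Position 4 ('a'): window [2,4] length 3 -- new best
  Position 5 ('d'): window [2,5] length 4 -- new best
  Position 6 ('g'): repeat (last at 3), move window start to 4
  Position 6 ('g'): window [4,6] length 3
Longest substring with no repeats: "cgad" with length 4

4


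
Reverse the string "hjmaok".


Input: hjmaok
Reading characters right to left:
  Position 5: 'k'
  Position 4: 'o'
  Position 3: 'a'
  Position 2: 'm'
  Position 1: 'j'
  Position 0: 'h'
Reversed: koamjh

koamjh


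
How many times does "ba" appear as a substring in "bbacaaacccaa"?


Searching for "ba" in "bbacaaacccaa"
Scanning each position:
  Position 0: "bb" => no
  Position 1: "ba" => MATCH
  Position 2: "ac" => no
  Position 3: "ca" => no
  Position 4: "aa" => no
  Position 5: "aa" => no
  Position 6: "ac" => no
  Position 7: "cc" => no
  Position 8: "cc" => no
  Position 9: "ca" => no
  Position 10: "aa" => no
Total occurrences: 1

1


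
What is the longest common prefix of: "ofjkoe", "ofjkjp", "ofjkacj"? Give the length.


Words: ofjkoe, ofjkjp, ofjkacj
  Position 0: all 'o' => match
  Position 1: all 'f' => match
  Position 2: all 'j' => match
  Position 3: all 'k' => match
  Position 4: ('o', 'j', 'a') => mismatch, stop
LCP = "ofjk" (length 4)

4


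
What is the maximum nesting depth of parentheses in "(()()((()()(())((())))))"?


Input: "(()()((()()(())((())))))"
Tracking depth:
  Position 0 '(': depth becomes 1
  Position 1 '(': depth becomes 2
  Position 2 ')': depth becomes 1
  Position 3 '(': depth becomes 2
  Position 4 ')': depth becomes 1
  Position 5 '(': depth becomes 2
  Position 6 '(': depth becomes 3
  Position 7 '(': depth becomes 4
  Position 8 ')': depth becomes 3
  Position 9 '(': depth becomes 4
  Position 10 ')': depth becomes 3
  Position 11 '(': depth becomes 4
  Position 12 '(': depth becomes 5
  Position 13 ')': depth becomes 4
  Position 14 ')': depth becomes 3
  Position 15 '(': depth becomes 4
  Position 16 '(': depth becomes 5
  Position 17 '(': depth becomes 6
  Position 18 ')': depth becomes 5
  Position 19 ')': depth becomes 4
  Position 20 ')': depth becomes 3
  Position 21 ')': depth becomes 2
  Position 22 ')': depth becomes 1
  Position 23 ')': depth becomes 0
Maximum depth reached: 6

6


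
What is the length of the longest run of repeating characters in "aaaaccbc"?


Input: "aaaaccbc"
Scanning for longest run:
  Position 1 ('a'): continues run of 'a', length=2
  Position 2 ('a'): continues run of 'a', length=3
  Position 3 ('a'): continues run of 'a', length=4
  Position 4 ('c'): new char, reset run to 1
  Position 5 ('c'): continues run of 'c', length=2
  Position 6 ('b'): new char, reset run to 1
  Position 7 ('c'): new char, reset run to 1
Longest run: 'a' with length 4

4


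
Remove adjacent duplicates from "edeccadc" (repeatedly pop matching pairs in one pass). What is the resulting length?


Input: edeccadc
Stack-based adjacent duplicate removal:
  Read 'e': push. Stack: e
  Read 'd': push. Stack: ed
  Read 'e': push. Stack: ede
  Read 'c': push. Stack: edec
  Read 'c': matches stack top 'c' => pop. Stack: ede
  Read 'a': push. Stack: edea
  Read 'd': push. Stack: edead
  Read 'c': push. Stack: edeadc
Final stack: "edeadc" (length 6)

6


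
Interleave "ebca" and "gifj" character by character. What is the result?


Interleaving "ebca" and "gifj":
  Position 0: 'e' from first, 'g' from second => "eg"
  Position 1: 'b' from first, 'i' from second => "bi"
  Position 2: 'c' from first, 'f' from second => "cf"
  Position 3: 'a' from first, 'j' from second => "aj"
Result: egbicfaj

egbicfaj


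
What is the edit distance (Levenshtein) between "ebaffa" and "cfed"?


Computing edit distance: "ebaffa" -> "cfed"
DP table:
           c    f    e    d
      0    1    2    3    4
  e   1    1    2    2    3
  b   2    2    2    3    3
  a   3    3    3    3    4
  f   4    4    3    4    4
  f   5    5    4    4    5
  a   6    6    5    5    5
Edit distance = dp[6][4] = 5

5


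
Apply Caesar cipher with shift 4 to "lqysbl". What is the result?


Caesar cipher: shift "lqysbl" by 4
  'l' (pos 11) + 4 = pos 15 = 'p'
  'q' (pos 16) + 4 = pos 20 = 'u'
  'y' (pos 24) + 4 = pos 2 = 'c'
  's' (pos 18) + 4 = pos 22 = 'w'
  'b' (pos 1) + 4 = pos 5 = 'f'
  'l' (pos 11) + 4 = pos 15 = 'p'
Result: pucwfp

pucwfp


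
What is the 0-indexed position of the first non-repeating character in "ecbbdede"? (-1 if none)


Input: ecbbdede
Character frequencies:
  'b': 2
  'c': 1
  'd': 2
  'e': 3
Scanning left to right for freq == 1:
  Position 0 ('e'): freq=3, skip
  Position 1 ('c'): unique! => answer = 1

1


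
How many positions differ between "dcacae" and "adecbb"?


Comparing "dcacae" and "adecbb" position by position:
  Position 0: 'd' vs 'a' => DIFFER
  Position 1: 'c' vs 'd' => DIFFER
  Position 2: 'a' vs 'e' => DIFFER
  Position 3: 'c' vs 'c' => same
  Position 4: 'a' vs 'b' => DIFFER
  Position 5: 'e' vs 'b' => DIFFER
Positions that differ: 5

5


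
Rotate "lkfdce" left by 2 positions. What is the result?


Input: "lkfdce", rotate left by 2
First 2 characters: "lk"
Remaining characters: "fdce"
Concatenate remaining + first: "fdce" + "lk" = "fdcelk"

fdcelk


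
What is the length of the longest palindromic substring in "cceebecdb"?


Input: "cceebecdb"
Checking substrings for palindromes:
  [3:6] "ebe" (len 3) => palindrome
  [0:2] "cc" (len 2) => palindrome
  [2:4] "ee" (len 2) => palindrome
Longest palindromic substring: "ebe" with length 3

3


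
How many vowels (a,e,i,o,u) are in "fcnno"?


Input: fcnno
Checking each character:
  'f' at position 0: consonant
  'c' at position 1: consonant
  'n' at position 2: consonant
  'n' at position 3: consonant
  'o' at position 4: vowel (running total: 1)
Total vowels: 1

1


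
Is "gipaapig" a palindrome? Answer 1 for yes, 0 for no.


Input: gipaapig
Reversed: gipaapig
  Compare pos 0 ('g') with pos 7 ('g'): match
  Compare pos 1 ('i') with pos 6 ('i'): match
  Compare pos 2 ('p') with pos 5 ('p'): match
  Compare pos 3 ('a') with pos 4 ('a'): match
Result: palindrome

1


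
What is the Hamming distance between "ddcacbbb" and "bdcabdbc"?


Comparing "ddcacbbb" and "bdcabdbc" position by position:
  Position 0: 'd' vs 'b' => differ
  Position 1: 'd' vs 'd' => same
  Position 2: 'c' vs 'c' => same
  Position 3: 'a' vs 'a' => same
  Position 4: 'c' vs 'b' => differ
  Position 5: 'b' vs 'd' => differ
  Position 6: 'b' vs 'b' => same
  Position 7: 'b' vs 'c' => differ
Total differences (Hamming distance): 4

4


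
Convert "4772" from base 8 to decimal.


Input: "4772" in base 8
Positional expansion:
  Digit '4' (value 4) x 8^3 = 2048
  Digit '7' (value 7) x 8^2 = 448
  Digit '7' (value 7) x 8^1 = 56
  Digit '2' (value 2) x 8^0 = 2
Sum = 2554

2554


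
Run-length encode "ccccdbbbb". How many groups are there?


Input: ccccdbbbb
Scanning for consecutive runs:
  Group 1: 'c' x 4 (positions 0-3)
  Group 2: 'd' x 1 (positions 4-4)
  Group 3: 'b' x 4 (positions 5-8)
Total groups: 3

3


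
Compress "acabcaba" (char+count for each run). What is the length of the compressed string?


Input: acabcaba
Runs:
  'a' x 1 => "a1"
  'c' x 1 => "c1"
  'a' x 1 => "a1"
  'b' x 1 => "b1"
  'c' x 1 => "c1"
  'a' x 1 => "a1"
  'b' x 1 => "b1"
  'a' x 1 => "a1"
Compressed: "a1c1a1b1c1a1b1a1"
Compressed length: 16

16


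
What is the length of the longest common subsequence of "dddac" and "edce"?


LCS of "dddac" and "edce"
DP table:
           e    d    c    e
      0    0    0    0    0
  d   0    0    1    1    1
  d   0    0    1    1    1
  d   0    0    1    1    1
  a   0    0    1    1    1
  c   0    0    1    2    2
LCS length = dp[5][4] = 2

2


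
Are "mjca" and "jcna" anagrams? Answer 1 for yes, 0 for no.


Strings: "mjca", "jcna"
Sorted first:  acjm
Sorted second: acjn
Differ at position 3: 'm' vs 'n' => not anagrams

0


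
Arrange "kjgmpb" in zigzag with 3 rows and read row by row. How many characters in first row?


Zigzag "kjgmpb" into 3 rows:
Placing characters:
  'k' => row 0
  'j' => row 1
  'g' => row 2
  'm' => row 1
  'p' => row 0
  'b' => row 1
Rows:
  Row 0: "kp"
  Row 1: "jmb"
  Row 2: "g"
First row length: 2

2


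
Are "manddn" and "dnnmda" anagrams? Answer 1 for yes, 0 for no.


Strings: "manddn", "dnnmda"
Sorted first:  addmnn
Sorted second: addmnn
Sorted forms match => anagrams

1


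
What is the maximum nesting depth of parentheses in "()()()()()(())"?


Input: "()()()()()(())"
Tracking depth:
  Position 0 '(': depth becomes 1
  Position 1 ')': depth becomes 0
  Position 2 '(': depth becomes 1
  Position 3 ')': depth becomes 0
  Position 4 '(': depth becomes 1
  Position 5 ')': depth becomes 0
  Position 6 '(': depth becomes 1
  Position 7 ')': depth becomes 0
  Position 8 '(': depth becomes 1
  Position 9 ')': depth becomes 0
  Position 10 '(': depth becomes 1
  Position 11 '(': depth becomes 2
  Position 12 ')': depth becomes 1
  Position 13 ')': depth becomes 0
Maximum depth reached: 2

2


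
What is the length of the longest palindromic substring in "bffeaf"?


Input: "bffeaf"
Checking substrings for palindromes:
  [1:3] "ff" (len 2) => palindrome
Longest palindromic substring: "ff" with length 2

2


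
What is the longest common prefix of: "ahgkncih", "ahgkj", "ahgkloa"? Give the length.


Words: ahgkncih, ahgkj, ahgkloa
  Position 0: all 'a' => match
  Position 1: all 'h' => match
  Position 2: all 'g' => match
  Position 3: all 'k' => match
  Position 4: ('n', 'j', 'l') => mismatch, stop
LCP = "ahgk" (length 4)

4


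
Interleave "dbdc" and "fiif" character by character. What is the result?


Interleaving "dbdc" and "fiif":
  Position 0: 'd' from first, 'f' from second => "df"
  Position 1: 'b' from first, 'i' from second => "bi"
  Position 2: 'd' from first, 'i' from second => "di"
  Position 3: 'c' from first, 'f' from second => "cf"
Result: dfbidicf

dfbidicf


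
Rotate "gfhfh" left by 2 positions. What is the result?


Input: "gfhfh", rotate left by 2
First 2 characters: "gf"
Remaining characters: "hfh"
Concatenate remaining + first: "hfh" + "gf" = "hfhgf"

hfhgf


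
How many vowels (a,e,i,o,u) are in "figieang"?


Input: figieang
Checking each character:
  'f' at position 0: consonant
  'i' at position 1: vowel (running total: 1)
  'g' at position 2: consonant
  'i' at position 3: vowel (running total: 2)
  'e' at position 4: vowel (running total: 3)
  'a' at position 5: vowel (running total: 4)
  'n' at position 6: consonant
  'g' at position 7: consonant
Total vowels: 4

4


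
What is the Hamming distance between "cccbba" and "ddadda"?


Comparing "cccbba" and "ddadda" position by position:
  Position 0: 'c' vs 'd' => differ
  Position 1: 'c' vs 'd' => differ
  Position 2: 'c' vs 'a' => differ
  Position 3: 'b' vs 'd' => differ
  Position 4: 'b' vs 'd' => differ
  Position 5: 'a' vs 'a' => same
Total differences (Hamming distance): 5

5


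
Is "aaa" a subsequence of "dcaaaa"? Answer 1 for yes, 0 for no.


Check if "aaa" is a subsequence of "dcaaaa"
Greedy scan:
  Position 0 ('d'): no match needed
  Position 1 ('c'): no match needed
  Position 2 ('a'): matches sub[0] = 'a'
  Position 3 ('a'): matches sub[1] = 'a'
  Position 4 ('a'): matches sub[2] = 'a'
  Position 5 ('a'): no match needed
All 3 characters matched => is a subsequence

1


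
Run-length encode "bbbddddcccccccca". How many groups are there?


Input: bbbddddcccccccca
Scanning for consecutive runs:
  Group 1: 'b' x 3 (positions 0-2)
  Group 2: 'd' x 4 (positions 3-6)
  Group 3: 'c' x 8 (positions 7-14)
  Group 4: 'a' x 1 (positions 15-15)
Total groups: 4

4


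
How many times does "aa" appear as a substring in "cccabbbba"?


Searching for "aa" in "cccabbbba"
Scanning each position:
  Position 0: "cc" => no
  Position 1: "cc" => no
  Position 2: "ca" => no
  Position 3: "ab" => no
  Position 4: "bb" => no
  Position 5: "bb" => no
  Position 6: "bb" => no
  Position 7: "ba" => no
Total occurrences: 0

0


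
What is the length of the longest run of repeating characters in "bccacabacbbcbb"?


Input: "bccacabacbbcbb"
Scanning for longest run:
  Position 1 ('c'): new char, reset run to 1
  Position 2 ('c'): continues run of 'c', length=2
  Position 3 ('a'): new char, reset run to 1
  Position 4 ('c'): new char, reset run to 1
  Position 5 ('a'): new char, reset run to 1
  Position 6 ('b'): new char, reset run to 1
  Position 7 ('a'): new char, reset run to 1
  Position 8 ('c'): new char, reset run to 1
  Position 9 ('b'): new char, reset run to 1
  Position 10 ('b'): continues run of 'b', length=2
  Position 11 ('c'): new char, reset run to 1
  Position 12 ('b'): new char, reset run to 1
  Position 13 ('b'): continues run of 'b', length=2
Longest run: 'c' with length 2

2


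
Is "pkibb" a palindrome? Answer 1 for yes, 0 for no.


Input: pkibb
Reversed: bbikp
  Compare pos 0 ('p') with pos 4 ('b'): MISMATCH
  Compare pos 1 ('k') with pos 3 ('b'): MISMATCH
Result: not a palindrome

0


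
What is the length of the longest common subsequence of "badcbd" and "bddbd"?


LCS of "badcbd" and "bddbd"
DP table:
           b    d    d    b    d
      0    0    0    0    0    0
  b   0    1    1    1    1    1
  a   0    1    1    1    1    1
  d   0    1    2    2    2    2
  c   0    1    2    2    2    2
  b   0    1    2    2    3    3
  d   0    1    2    3    3    4
LCS length = dp[6][5] = 4

4


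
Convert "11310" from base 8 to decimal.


Input: "11310" in base 8
Positional expansion:
  Digit '1' (value 1) x 8^4 = 4096
  Digit '1' (value 1) x 8^3 = 512
  Digit '3' (value 3) x 8^2 = 192
  Digit '1' (value 1) x 8^1 = 8
  Digit '0' (value 0) x 8^0 = 0
Sum = 4808

4808


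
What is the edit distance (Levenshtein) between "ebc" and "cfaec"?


Computing edit distance: "ebc" -> "cfaec"
DP table:
           c    f    a    e    c
      0    1    2    3    4    5
  e   1    1    2    3    3    4
  b   2    2    2    3    4    4
  c   3    2    3    3    4    4
Edit distance = dp[3][5] = 4

4


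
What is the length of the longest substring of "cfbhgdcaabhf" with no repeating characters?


Input: "cfbhgdcaabhf"
Sliding window (track last position of each char):
  Position 0 ('c'): window [0,0] length 1 -- new best
  Position 1 ('f'): window [0,1] length 2 -- new best
  Position 2 ('b'): window [0,2] length 3 -- new best
  Position 3 ('h'): window [0,3] length 4 -- new best
  Position 4 ('g'): window [0,4] length 5 -- new best
  Position 5 ('d'): window [0,5] length 6 -- new best
  Position 6 ('c'): repeat (last at 0), move window start to 1
  Position 6 ('c'): window [1,6] length 6
  Position 7 ('a'): window [1,7] length 7 -- new best
  Position 8 ('a'): repeat (last at 7), move window start to 8
  Position 8 ('a'): window [8,8] length 1
  Position 9 ('b'): window [8,9] length 2
  Position 10 ('h'): window [8,10] length 3
  Position 11 ('f'): window [8,11] length 4
Longest substring with no repeats: "fbhgdca" with length 7

7


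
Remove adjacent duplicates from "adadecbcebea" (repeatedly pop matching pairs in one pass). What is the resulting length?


Input: adadecbcebea
Stack-based adjacent duplicate removal:
  Read 'a': push. Stack: a
  Read 'd': push. Stack: ad
  Read 'a': push. Stack: ada
  Read 'd': push. Stack: adad
  Read 'e': push. Stack: adade
  Read 'c': push. Stack: adadec
  Read 'b': push. Stack: adadecb
  Read 'c': push. Stack: adadecbc
  Read 'e': push. Stack: adadecbce
  Read 'b': push. Stack: adadecbceb
  Read 'e': push. Stack: adadecbcebe
  Read 'a': push. Stack: adadecbcebea
Final stack: "adadecbcebea" (length 12)

12


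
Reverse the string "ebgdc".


Input: ebgdc
Reading characters right to left:
  Position 4: 'c'
  Position 3: 'd'
  Position 2: 'g'
  Position 1: 'b'
  Position 0: 'e'
Reversed: cdgbe

cdgbe


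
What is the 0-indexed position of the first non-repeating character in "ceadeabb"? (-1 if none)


Input: ceadeabb
Character frequencies:
  'a': 2
  'b': 2
  'c': 1
  'd': 1
  'e': 2
Scanning left to right for freq == 1:
  Position 0 ('c'): unique! => answer = 0

0


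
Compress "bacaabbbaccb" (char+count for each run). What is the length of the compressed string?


Input: bacaabbbaccb
Runs:
  'b' x 1 => "b1"
  'a' x 1 => "a1"
  'c' x 1 => "c1"
  'a' x 2 => "a2"
  'b' x 3 => "b3"
  'a' x 1 => "a1"
  'c' x 2 => "c2"
  'b' x 1 => "b1"
Compressed: "b1a1c1a2b3a1c2b1"
Compressed length: 16

16


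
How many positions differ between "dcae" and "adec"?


Comparing "dcae" and "adec" position by position:
  Position 0: 'd' vs 'a' => DIFFER
  Position 1: 'c' vs 'd' => DIFFER
  Position 2: 'a' vs 'e' => DIFFER
  Position 3: 'e' vs 'c' => DIFFER
Positions that differ: 4

4


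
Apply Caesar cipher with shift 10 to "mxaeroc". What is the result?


Caesar cipher: shift "mxaeroc" by 10
  'm' (pos 12) + 10 = pos 22 = 'w'
  'x' (pos 23) + 10 = pos 7 = 'h'
  'a' (pos 0) + 10 = pos 10 = 'k'
  'e' (pos 4) + 10 = pos 14 = 'o'
  'r' (pos 17) + 10 = pos 1 = 'b'
  'o' (pos 14) + 10 = pos 24 = 'y'
  'c' (pos 2) + 10 = pos 12 = 'm'
Result: whkobym

whkobym


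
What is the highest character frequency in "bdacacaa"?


Input: bdacacaa
Character counts:
  'a': 4
  'b': 1
  'c': 2
  'd': 1
Maximum frequency: 4

4


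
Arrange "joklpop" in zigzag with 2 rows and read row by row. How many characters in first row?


Zigzag "joklpop" into 2 rows:
Placing characters:
  'j' => row 0
  'o' => row 1
  'k' => row 0
  'l' => row 1
  'p' => row 0
  'o' => row 1
  'p' => row 0
Rows:
  Row 0: "jkpp"
  Row 1: "olo"
First row length: 4

4


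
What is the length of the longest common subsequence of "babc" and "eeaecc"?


LCS of "babc" and "eeaecc"
DP table:
           e    e    a    e    c    c
      0    0    0    0    0    0    0
  b   0    0    0    0    0    0    0
  a   0    0    0    1    1    1    1
  b   0    0    0    1    1    1    1
  c   0    0    0    1    1    2    2
LCS length = dp[4][6] = 2

2


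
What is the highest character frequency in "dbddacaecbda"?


Input: dbddacaecbda
Character counts:
  'a': 3
  'b': 2
  'c': 2
  'd': 4
  'e': 1
Maximum frequency: 4

4


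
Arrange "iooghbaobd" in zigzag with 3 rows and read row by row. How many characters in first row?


Zigzag "iooghbaobd" into 3 rows:
Placing characters:
  'i' => row 0
  'o' => row 1
  'o' => row 2
  'g' => row 1
  'h' => row 0
  'b' => row 1
  'a' => row 2
  'o' => row 1
  'b' => row 0
  'd' => row 1
Rows:
  Row 0: "ihb"
  Row 1: "ogbod"
  Row 2: "oa"
First row length: 3

3


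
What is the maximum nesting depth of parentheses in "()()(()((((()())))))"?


Input: "()()(()((((()())))))"
Tracking depth:
  Position 0 '(': depth becomes 1
  Position 1 ')': depth becomes 0
  Position 2 '(': depth becomes 1
  Position 3 ')': depth becomes 0
  Position 4 '(': depth becomes 1
  Position 5 '(': depth becomes 2
  Position 6 ')': depth becomes 1
  Position 7 '(': depth becomes 2
  Position 8 '(': depth becomes 3
  Position 9 '(': depth becomes 4
  Position 10 '(': depth becomes 5
  Position 11 '(': depth becomes 6
  Position 12 ')': depth becomes 5
  Position 13 '(': depth becomes 6
  Position 14 ')': depth becomes 5
  Position 15 ')': depth becomes 4
  Position 16 ')': depth becomes 3
  Position 17 ')': depth becomes 2
  Position 18 ')': depth becomes 1
  Position 19 ')': depth becomes 0
Maximum depth reached: 6

6


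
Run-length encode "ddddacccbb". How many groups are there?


Input: ddddacccbb
Scanning for consecutive runs:
  Group 1: 'd' x 4 (positions 0-3)
  Group 2: 'a' x 1 (positions 4-4)
  Group 3: 'c' x 3 (positions 5-7)
  Group 4: 'b' x 2 (positions 8-9)
Total groups: 4

4


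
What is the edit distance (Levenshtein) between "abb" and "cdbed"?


Computing edit distance: "abb" -> "cdbed"
DP table:
           c    d    b    e    d
      0    1    2    3    4    5
  a   1    1    2    3    4    5
  b   2    2    2    2    3    4
  b   3    3    3    2    3    4
Edit distance = dp[3][5] = 4

4


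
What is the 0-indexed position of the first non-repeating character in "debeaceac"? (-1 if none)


Input: debeaceac
Character frequencies:
  'a': 2
  'b': 1
  'c': 2
  'd': 1
  'e': 3
Scanning left to right for freq == 1:
  Position 0 ('d'): unique! => answer = 0

0


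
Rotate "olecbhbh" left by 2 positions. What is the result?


Input: "olecbhbh", rotate left by 2
First 2 characters: "ol"
Remaining characters: "ecbhbh"
Concatenate remaining + first: "ecbhbh" + "ol" = "ecbhbhol"

ecbhbhol


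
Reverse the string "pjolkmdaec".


Input: pjolkmdaec
Reading characters right to left:
  Position 9: 'c'
  Position 8: 'e'
  Position 7: 'a'
  Position 6: 'd'
  Position 5: 'm'
  Position 4: 'k'
  Position 3: 'l'
  Position 2: 'o'
  Position 1: 'j'
  Position 0: 'p'
Reversed: ceadmklojp

ceadmklojp


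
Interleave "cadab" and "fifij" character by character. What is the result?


Interleaving "cadab" and "fifij":
  Position 0: 'c' from first, 'f' from second => "cf"
  Position 1: 'a' from first, 'i' from second => "ai"
  Position 2: 'd' from first, 'f' from second => "df"
  Position 3: 'a' from first, 'i' from second => "ai"
  Position 4: 'b' from first, 'j' from second => "bj"
Result: cfaidfaibj

cfaidfaibj


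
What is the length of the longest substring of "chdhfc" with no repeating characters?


Input: "chdhfc"
Sliding window (track last position of each char):
  Position 0 ('c'): window [0,0] length 1 -- new best
  Position 1 ('h'): window [0,1] length 2 -- new best
  Position 2 ('d'): window [0,2] length 3 -- new best
  Position 3 ('h'): repeat (last at 1), move window start to 2
  Position 3 ('h'): window [2,3] length 2
  Position 4 ('f'): window [2,4] length 3
  Position 5 ('c'): window [2,5] length 4 -- new best
Longest substring with no repeats: "dhfc" with length 4

4


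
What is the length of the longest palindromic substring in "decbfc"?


Input: "decbfc"
Checking substrings for palindromes:
  No multi-char palindromic substrings found
Longest palindromic substring: "d" with length 1

1


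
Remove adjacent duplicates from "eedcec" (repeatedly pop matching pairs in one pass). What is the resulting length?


Input: eedcec
Stack-based adjacent duplicate removal:
  Read 'e': push. Stack: e
  Read 'e': matches stack top 'e' => pop. Stack: (empty)
  Read 'd': push. Stack: d
  Read 'c': push. Stack: dc
  Read 'e': push. Stack: dce
  Read 'c': push. Stack: dcec
Final stack: "dcec" (length 4)

4


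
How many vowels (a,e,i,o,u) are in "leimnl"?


Input: leimnl
Checking each character:
  'l' at position 0: consonant
  'e' at position 1: vowel (running total: 1)
  'i' at position 2: vowel (running total: 2)
  'm' at position 3: consonant
  'n' at position 4: consonant
  'l' at position 5: consonant
Total vowels: 2

2


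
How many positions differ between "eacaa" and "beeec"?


Comparing "eacaa" and "beeec" position by position:
  Position 0: 'e' vs 'b' => DIFFER
  Position 1: 'a' vs 'e' => DIFFER
  Position 2: 'c' vs 'e' => DIFFER
  Position 3: 'a' vs 'e' => DIFFER
  Position 4: 'a' vs 'c' => DIFFER
Positions that differ: 5

5


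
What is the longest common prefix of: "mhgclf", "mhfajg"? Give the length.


Words: mhgclf, mhfajg
  Position 0: all 'm' => match
  Position 1: all 'h' => match
  Position 2: ('g', 'f') => mismatch, stop
LCP = "mh" (length 2)

2


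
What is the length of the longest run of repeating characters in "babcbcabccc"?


Input: "babcbcabccc"
Scanning for longest run:
  Position 1 ('a'): new char, reset run to 1
  Position 2 ('b'): new char, reset run to 1
  Position 3 ('c'): new char, reset run to 1
  Position 4 ('b'): new char, reset run to 1
  Position 5 ('c'): new char, reset run to 1
  Position 6 ('a'): new char, reset run to 1
  Position 7 ('b'): new char, reset run to 1
  Position 8 ('c'): new char, reset run to 1
  Position 9 ('c'): continues run of 'c', length=2
  Position 10 ('c'): continues run of 'c', length=3
Longest run: 'c' with length 3

3


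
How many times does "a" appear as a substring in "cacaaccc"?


Searching for "a" in "cacaaccc"
Scanning each position:
  Position 0: "c" => no
  Position 1: "a" => MATCH
  Position 2: "c" => no
  Position 3: "a" => MATCH
  Position 4: "a" => MATCH
  Position 5: "c" => no
  Position 6: "c" => no
  Position 7: "c" => no
Total occurrences: 3

3


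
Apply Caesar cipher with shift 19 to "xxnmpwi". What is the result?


Caesar cipher: shift "xxnmpwi" by 19
  'x' (pos 23) + 19 = pos 16 = 'q'
  'x' (pos 23) + 19 = pos 16 = 'q'
  'n' (pos 13) + 19 = pos 6 = 'g'
  'm' (pos 12) + 19 = pos 5 = 'f'
  'p' (pos 15) + 19 = pos 8 = 'i'
  'w' (pos 22) + 19 = pos 15 = 'p'
  'i' (pos 8) + 19 = pos 1 = 'b'
Result: qqgfipb

qqgfipb


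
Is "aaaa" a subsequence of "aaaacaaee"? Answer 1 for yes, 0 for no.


Check if "aaaa" is a subsequence of "aaaacaaee"
Greedy scan:
  Position 0 ('a'): matches sub[0] = 'a'
  Position 1 ('a'): matches sub[1] = 'a'
  Position 2 ('a'): matches sub[2] = 'a'
  Position 3 ('a'): matches sub[3] = 'a'
  Position 4 ('c'): no match needed
  Position 5 ('a'): no match needed
  Position 6 ('a'): no match needed
  Position 7 ('e'): no match needed
  Position 8 ('e'): no match needed
All 4 characters matched => is a subsequence

1


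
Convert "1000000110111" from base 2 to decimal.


Input: "1000000110111" in base 2
Positional expansion:
  Digit '1' (value 1) x 2^12 = 4096
  Digit '0' (value 0) x 2^11 = 0
  Digit '0' (value 0) x 2^10 = 0
  Digit '0' (value 0) x 2^9 = 0
  Digit '0' (value 0) x 2^8 = 0
  Digit '0' (value 0) x 2^7 = 0
  Digit '0' (value 0) x 2^6 = 0
  Digit '1' (value 1) x 2^5 = 32
  Digit '1' (value 1) x 2^4 = 16
  Digit '0' (value 0) x 2^3 = 0
  Digit '1' (value 1) x 2^2 = 4
  Digit '1' (value 1) x 2^1 = 2
  Digit '1' (value 1) x 2^0 = 1
Sum = 4151

4151


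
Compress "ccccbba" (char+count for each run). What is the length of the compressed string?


Input: ccccbba
Runs:
  'c' x 4 => "c4"
  'b' x 2 => "b2"
  'a' x 1 => "a1"
Compressed: "c4b2a1"
Compressed length: 6

6


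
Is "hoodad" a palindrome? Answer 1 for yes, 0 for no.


Input: hoodad
Reversed: dadooh
  Compare pos 0 ('h') with pos 5 ('d'): MISMATCH
  Compare pos 1 ('o') with pos 4 ('a'): MISMATCH
  Compare pos 2 ('o') with pos 3 ('d'): MISMATCH
Result: not a palindrome

0


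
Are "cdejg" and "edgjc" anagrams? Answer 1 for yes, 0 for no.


Strings: "cdejg", "edgjc"
Sorted first:  cdegj
Sorted second: cdegj
Sorted forms match => anagrams

1


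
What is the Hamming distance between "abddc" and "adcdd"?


Comparing "abddc" and "adcdd" position by position:
  Position 0: 'a' vs 'a' => same
  Position 1: 'b' vs 'd' => differ
  Position 2: 'd' vs 'c' => differ
  Position 3: 'd' vs 'd' => same
  Position 4: 'c' vs 'd' => differ
Total differences (Hamming distance): 3

3
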